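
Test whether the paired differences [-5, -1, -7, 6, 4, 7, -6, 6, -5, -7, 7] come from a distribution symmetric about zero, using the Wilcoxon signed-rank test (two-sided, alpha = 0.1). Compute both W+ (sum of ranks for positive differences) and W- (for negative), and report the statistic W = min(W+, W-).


Step 1: Drop any zero differences (none here) and take |d_i|.
|d| = [5, 1, 7, 6, 4, 7, 6, 6, 5, 7, 7]
Step 2: Midrank |d_i| (ties get averaged ranks).
ranks: |5|->3.5, |1|->1, |7|->9.5, |6|->6, |4|->2, |7|->9.5, |6|->6, |6|->6, |5|->3.5, |7|->9.5, |7|->9.5
Step 3: Attach original signs; sum ranks with positive sign and with negative sign.
W+ = 6 + 2 + 9.5 + 6 + 9.5 = 33
W- = 3.5 + 1 + 9.5 + 6 + 3.5 + 9.5 = 33
(Check: W+ + W- = 66 should equal n(n+1)/2 = 66.)
Step 4: Test statistic W = min(W+, W-) = 33.
Step 5: Ties in |d|, so use the tie-corrected normal approximation.
        E[W] = n(n+1)/4 = 11*12/4 = 33.
        Tie groups: |d|=5 (t=2), |d|=6 (t=3), |d|=7 (t=4); sum(t^3 - t) = 90.
        Var[W] = n(n+1)(2n+1)/24 - sum(t^3-t)/48 = 3036/24 - 90/48 = 124.625.
        z = (W - E[W]) / sqrt(Var[W]) = (33 - 33) / 11.1636 = 0.0000.
        Two-sided p = 2*Phi(z) = 1.000000.
Step 6: alpha = 0.1. fail to reject H0.

W+ = 33, W- = 33, W = min = 33, p = 1.000000, fail to reject H0.


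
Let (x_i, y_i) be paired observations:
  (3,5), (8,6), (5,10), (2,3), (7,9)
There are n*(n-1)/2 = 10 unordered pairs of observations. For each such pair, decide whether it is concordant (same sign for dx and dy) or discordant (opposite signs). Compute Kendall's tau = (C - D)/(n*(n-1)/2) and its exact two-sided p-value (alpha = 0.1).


Step 1: Enumerate the 10 unordered pairs (i,j) with i<j and classify each by sign(x_j-x_i) * sign(y_j-y_i).
  (1,2):dx=+5,dy=+1->C; (1,3):dx=+2,dy=+5->C; (1,4):dx=-1,dy=-2->C; (1,5):dx=+4,dy=+4->C
  (2,3):dx=-3,dy=+4->D; (2,4):dx=-6,dy=-3->C; (2,5):dx=-1,dy=+3->D; (3,4):dx=-3,dy=-7->C
  (3,5):dx=+2,dy=-1->D; (4,5):dx=+5,dy=+6->C
Step 2: C = 7, D = 3, total pairs = 10.
Step 3: tau = (C - D)/(n(n-1)/2) = (7 - 3)/10 = 0.400000.
Step 4: Exact two-sided p-value (enumerate n! = 120 permutations of y under H0): p = 0.483333.
Step 5: alpha = 0.1. fail to reject H0.

tau_b = 0.4000 (C=7, D=3), p = 0.483333, fail to reject H0.


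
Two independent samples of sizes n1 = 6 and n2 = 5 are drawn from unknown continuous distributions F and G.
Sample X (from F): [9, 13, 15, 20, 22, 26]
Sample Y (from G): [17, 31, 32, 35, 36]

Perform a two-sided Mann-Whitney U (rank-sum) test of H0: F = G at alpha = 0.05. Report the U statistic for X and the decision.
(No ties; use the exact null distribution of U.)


Step 1: Combine and sort all 11 observations; assign midranks.
sorted (value, group): (9,X), (13,X), (15,X), (17,Y), (20,X), (22,X), (26,X), (31,Y), (32,Y), (35,Y), (36,Y)
ranks: 9->1, 13->2, 15->3, 17->4, 20->5, 22->6, 26->7, 31->8, 32->9, 35->10, 36->11
Step 2: Rank sum for X: R1 = 1 + 2 + 3 + 5 + 6 + 7 = 24.
Step 3: U_X = R1 - n1(n1+1)/2 = 24 - 6*7/2 = 24 - 21 = 3.
       U_Y = n1*n2 - U_X = 30 - 3 = 27.
Step 4: No ties, so the exact null distribution of U (based on enumerating the C(11,6) = 462 equally likely rank assignments) gives the two-sided p-value.
Step 5: p-value = 0.030303; compare to alpha = 0.05. reject H0.

U_X = 3, p = 0.030303, reject H0 at alpha = 0.05.


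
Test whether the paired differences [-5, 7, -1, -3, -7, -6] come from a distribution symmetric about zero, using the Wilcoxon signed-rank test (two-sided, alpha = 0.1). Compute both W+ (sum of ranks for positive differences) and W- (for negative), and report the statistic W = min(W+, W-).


Step 1: Drop any zero differences (none here) and take |d_i|.
|d| = [5, 7, 1, 3, 7, 6]
Step 2: Midrank |d_i| (ties get averaged ranks).
ranks: |5|->3, |7|->5.5, |1|->1, |3|->2, |7|->5.5, |6|->4
Step 3: Attach original signs; sum ranks with positive sign and with negative sign.
W+ = 5.5 = 5.5
W- = 3 + 1 + 2 + 5.5 + 4 = 15.5
(Check: W+ + W- = 21 should equal n(n+1)/2 = 21.)
Step 4: Test statistic W = min(W+, W-) = 5.5.
Step 5: Ties in |d|, so use the tie-corrected normal approximation.
        E[W] = n(n+1)/4 = 6*7/4 = 10.5.
        Tie groups: |d|=7 (t=2); sum(t^3 - t) = 6.
        Var[W] = n(n+1)(2n+1)/24 - sum(t^3-t)/48 = 546/24 - 6/48 = 22.625.
        z = (W - E[W]) / sqrt(Var[W]) = (5.5 - 10.5) / 4.7566 = -1.0512.
        Two-sided p = 2*Phi(z) = 0.293177.
Step 6: alpha = 0.1. fail to reject H0.

W+ = 5.5, W- = 15.5, W = min = 5.5, p = 0.293177, fail to reject H0.


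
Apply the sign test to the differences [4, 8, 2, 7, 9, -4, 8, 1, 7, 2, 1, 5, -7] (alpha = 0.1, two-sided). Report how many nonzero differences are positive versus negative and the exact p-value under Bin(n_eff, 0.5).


Step 1: Discard zero differences. Original n = 13; n_eff = number of nonzero differences = 13.
Nonzero differences (with sign): +4, +8, +2, +7, +9, -4, +8, +1, +7, +2, +1, +5, -7
Step 2: Count signs: positive = 11, negative = 2.
Step 3: Under H0: P(positive) = 0.5, so the number of positives S ~ Bin(13, 0.5).
Step 4: Two-sided exact p-value = sum of Bin(13,0.5) probabilities at or below the observed probability = 0.022461.
Step 5: alpha = 0.1. reject H0.

n_eff = 13, pos = 11, neg = 2, p = 0.022461, reject H0.


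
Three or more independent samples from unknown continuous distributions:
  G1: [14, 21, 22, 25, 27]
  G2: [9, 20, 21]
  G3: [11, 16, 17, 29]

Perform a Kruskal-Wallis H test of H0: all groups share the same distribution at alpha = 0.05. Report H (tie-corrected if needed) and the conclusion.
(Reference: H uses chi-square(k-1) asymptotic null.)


Step 1: Combine all N = 12 observations and assign midranks.
sorted (value, group, rank): (9,G2,1), (11,G3,2), (14,G1,3), (16,G3,4), (17,G3,5), (20,G2,6), (21,G1,7.5), (21,G2,7.5), (22,G1,9), (25,G1,10), (27,G1,11), (29,G3,12)
Step 2: Sum ranks within each group.
R_1 = 40.5 (n_1 = 5)
R_2 = 14.5 (n_2 = 3)
R_3 = 23 (n_3 = 4)
Step 3: H = 12/(N(N+1)) * sum(R_i^2/n_i) - 3(N+1)
     = 12/(12*13) * (40.5^2/5 + 14.5^2/3 + 23^2/4) - 3*13
     = 0.076923 * 530.383 - 39
     = 1.798718.
Step 4: Ties present; correction factor C = 1 - 6/(12^3 - 12) = 0.996503. Corrected H = 1.798718 / 0.996503 = 1.805029.
Step 5: Under H0, H ~ chi^2(2); p-value = 0.405549.
Step 6: alpha = 0.05. fail to reject H0.

H = 1.8050, df = 2, p = 0.405549, fail to reject H0.


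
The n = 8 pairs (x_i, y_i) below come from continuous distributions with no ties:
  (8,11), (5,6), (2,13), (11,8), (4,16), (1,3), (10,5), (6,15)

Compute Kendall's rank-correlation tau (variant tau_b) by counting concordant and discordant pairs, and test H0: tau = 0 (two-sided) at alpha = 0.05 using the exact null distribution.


Step 1: Enumerate the 28 unordered pairs (i,j) with i<j and classify each by sign(x_j-x_i) * sign(y_j-y_i).
  (1,2):dx=-3,dy=-5->C; (1,3):dx=-6,dy=+2->D; (1,4):dx=+3,dy=-3->D; (1,5):dx=-4,dy=+5->D
  (1,6):dx=-7,dy=-8->C; (1,7):dx=+2,dy=-6->D; (1,8):dx=-2,dy=+4->D; (2,3):dx=-3,dy=+7->D
  (2,4):dx=+6,dy=+2->C; (2,5):dx=-1,dy=+10->D; (2,6):dx=-4,dy=-3->C; (2,7):dx=+5,dy=-1->D
  (2,8):dx=+1,dy=+9->C; (3,4):dx=+9,dy=-5->D; (3,5):dx=+2,dy=+3->C; (3,6):dx=-1,dy=-10->C
  (3,7):dx=+8,dy=-8->D; (3,8):dx=+4,dy=+2->C; (4,5):dx=-7,dy=+8->D; (4,6):dx=-10,dy=-5->C
  (4,7):dx=-1,dy=-3->C; (4,8):dx=-5,dy=+7->D; (5,6):dx=-3,dy=-13->C; (5,7):dx=+6,dy=-11->D
  (5,8):dx=+2,dy=-1->D; (6,7):dx=+9,dy=+2->C; (6,8):dx=+5,dy=+12->C; (7,8):dx=-4,dy=+10->D
Step 2: C = 13, D = 15, total pairs = 28.
Step 3: tau = (C - D)/(n(n-1)/2) = (13 - 15)/28 = -0.071429.
Step 4: Exact two-sided p-value (enumerate n! = 40320 permutations of y under H0): p = 0.904861.
Step 5: alpha = 0.05. fail to reject H0.

tau_b = -0.0714 (C=13, D=15), p = 0.904861, fail to reject H0.


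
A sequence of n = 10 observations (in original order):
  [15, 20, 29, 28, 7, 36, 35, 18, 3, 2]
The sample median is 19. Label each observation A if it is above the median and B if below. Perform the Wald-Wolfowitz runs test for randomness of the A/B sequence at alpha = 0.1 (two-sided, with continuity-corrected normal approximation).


Step 1: Compute median = 19; label A = above, B = below.
Labels in order: BAAABAABBB  (n_A = 5, n_B = 5)
Step 2: Count runs R = 5.
Step 3: Under H0 (random ordering), E[R] = 2*n_A*n_B/(n_A+n_B) + 1 = 2*5*5/10 + 1 = 6.0000.
        Var[R] = 2*n_A*n_B*(2*n_A*n_B - n_A - n_B) / ((n_A+n_B)^2 * (n_A+n_B-1)) = 2000/900 = 2.2222.
        SD[R] = 1.4907.
Step 4: Continuity-corrected z = (R + 0.5 - E[R]) / SD[R] = (5 + 0.5 - 6.0000) / 1.4907 = -0.3354.
Step 5: Two-sided p-value via normal approximation = 2*(1 - Phi(|z|)) = 0.737316.
Step 6: alpha = 0.1. fail to reject H0.

R = 5, z = -0.3354, p = 0.737316, fail to reject H0.


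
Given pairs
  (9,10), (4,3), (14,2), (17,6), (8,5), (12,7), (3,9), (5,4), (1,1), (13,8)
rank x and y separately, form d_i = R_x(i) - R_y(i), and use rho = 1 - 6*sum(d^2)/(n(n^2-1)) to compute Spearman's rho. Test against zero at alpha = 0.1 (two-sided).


Step 1: Rank x and y separately (midranks; no ties here).
rank(x): 9->6, 4->3, 14->9, 17->10, 8->5, 12->7, 3->2, 5->4, 1->1, 13->8
rank(y): 10->10, 3->3, 2->2, 6->6, 5->5, 7->7, 9->9, 4->4, 1->1, 8->8
Step 2: d_i = R_x(i) - R_y(i); compute d_i^2.
  (6-10)^2=16, (3-3)^2=0, (9-2)^2=49, (10-6)^2=16, (5-5)^2=0, (7-7)^2=0, (2-9)^2=49, (4-4)^2=0, (1-1)^2=0, (8-8)^2=0
sum(d^2) = 130.
Step 3: rho = 1 - 6*130 / (10*(10^2 - 1)) = 1 - 780/990 = 0.212121.
Step 4: Under H0, t = rho * sqrt((n-2)/(1-rho^2)) = 0.6139 ~ t(8).
Step 5: Two-sided p-value from the t-distribution with 8 df = 0.556306.
Step 6: alpha = 0.1. fail to reject H0.

rho = 0.2121, p = 0.556306, fail to reject H0 at alpha = 0.1.


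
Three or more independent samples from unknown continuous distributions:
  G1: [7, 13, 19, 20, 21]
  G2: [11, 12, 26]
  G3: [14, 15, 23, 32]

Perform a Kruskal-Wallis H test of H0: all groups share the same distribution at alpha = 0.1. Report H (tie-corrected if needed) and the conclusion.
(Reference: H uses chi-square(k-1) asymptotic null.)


Step 1: Combine all N = 12 observations and assign midranks.
sorted (value, group, rank): (7,G1,1), (11,G2,2), (12,G2,3), (13,G1,4), (14,G3,5), (15,G3,6), (19,G1,7), (20,G1,8), (21,G1,9), (23,G3,10), (26,G2,11), (32,G3,12)
Step 2: Sum ranks within each group.
R_1 = 29 (n_1 = 5)
R_2 = 16 (n_2 = 3)
R_3 = 33 (n_3 = 4)
Step 3: H = 12/(N(N+1)) * sum(R_i^2/n_i) - 3(N+1)
     = 12/(12*13) * (29^2/5 + 16^2/3 + 33^2/4) - 3*13
     = 0.076923 * 525.783 - 39
     = 1.444872.
Step 4: No ties, so H is used without correction.
Step 5: Under H0, H ~ chi^2(2); p-value = 0.485568.
Step 6: alpha = 0.1. fail to reject H0.

H = 1.4449, df = 2, p = 0.485568, fail to reject H0.


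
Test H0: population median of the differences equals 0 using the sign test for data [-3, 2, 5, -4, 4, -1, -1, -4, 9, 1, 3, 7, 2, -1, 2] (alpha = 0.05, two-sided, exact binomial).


Step 1: Discard zero differences. Original n = 15; n_eff = number of nonzero differences = 15.
Nonzero differences (with sign): -3, +2, +5, -4, +4, -1, -1, -4, +9, +1, +3, +7, +2, -1, +2
Step 2: Count signs: positive = 9, negative = 6.
Step 3: Under H0: P(positive) = 0.5, so the number of positives S ~ Bin(15, 0.5).
Step 4: Two-sided exact p-value = sum of Bin(15,0.5) probabilities at or below the observed probability = 0.607239.
Step 5: alpha = 0.05. fail to reject H0.

n_eff = 15, pos = 9, neg = 6, p = 0.607239, fail to reject H0.


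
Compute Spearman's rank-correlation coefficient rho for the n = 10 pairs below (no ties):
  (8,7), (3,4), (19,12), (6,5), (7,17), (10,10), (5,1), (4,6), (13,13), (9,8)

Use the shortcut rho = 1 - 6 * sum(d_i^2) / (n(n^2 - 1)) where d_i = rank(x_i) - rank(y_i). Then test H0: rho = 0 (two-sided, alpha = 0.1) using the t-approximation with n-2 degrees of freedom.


Step 1: Rank x and y separately (midranks; no ties here).
rank(x): 8->6, 3->1, 19->10, 6->4, 7->5, 10->8, 5->3, 4->2, 13->9, 9->7
rank(y): 7->5, 4->2, 12->8, 5->3, 17->10, 10->7, 1->1, 6->4, 13->9, 8->6
Step 2: d_i = R_x(i) - R_y(i); compute d_i^2.
  (6-5)^2=1, (1-2)^2=1, (10-8)^2=4, (4-3)^2=1, (5-10)^2=25, (8-7)^2=1, (3-1)^2=4, (2-4)^2=4, (9-9)^2=0, (7-6)^2=1
sum(d^2) = 42.
Step 3: rho = 1 - 6*42 / (10*(10^2 - 1)) = 1 - 252/990 = 0.745455.
Step 4: Under H0, t = rho * sqrt((n-2)/(1-rho^2)) = 3.1632 ~ t(8).
Step 5: Two-sided p-value from the t-distribution with 8 df = 0.013330.
Step 6: alpha = 0.1. reject H0.

rho = 0.7455, p = 0.013330, reject H0 at alpha = 0.1.


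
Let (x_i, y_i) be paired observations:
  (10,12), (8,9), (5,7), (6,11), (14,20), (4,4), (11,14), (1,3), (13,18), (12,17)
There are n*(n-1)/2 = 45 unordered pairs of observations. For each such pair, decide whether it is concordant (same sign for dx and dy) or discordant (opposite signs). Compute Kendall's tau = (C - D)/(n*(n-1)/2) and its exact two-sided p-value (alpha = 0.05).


Step 1: Enumerate the 45 unordered pairs (i,j) with i<j and classify each by sign(x_j-x_i) * sign(y_j-y_i).
  (1,2):dx=-2,dy=-3->C; (1,3):dx=-5,dy=-5->C; (1,4):dx=-4,dy=-1->C; (1,5):dx=+4,dy=+8->C
  (1,6):dx=-6,dy=-8->C; (1,7):dx=+1,dy=+2->C; (1,8):dx=-9,dy=-9->C; (1,9):dx=+3,dy=+6->C
  (1,10):dx=+2,dy=+5->C; (2,3):dx=-3,dy=-2->C; (2,4):dx=-2,dy=+2->D; (2,5):dx=+6,dy=+11->C
  (2,6):dx=-4,dy=-5->C; (2,7):dx=+3,dy=+5->C; (2,8):dx=-7,dy=-6->C; (2,9):dx=+5,dy=+9->C
  (2,10):dx=+4,dy=+8->C; (3,4):dx=+1,dy=+4->C; (3,5):dx=+9,dy=+13->C; (3,6):dx=-1,dy=-3->C
  (3,7):dx=+6,dy=+7->C; (3,8):dx=-4,dy=-4->C; (3,9):dx=+8,dy=+11->C; (3,10):dx=+7,dy=+10->C
  (4,5):dx=+8,dy=+9->C; (4,6):dx=-2,dy=-7->C; (4,7):dx=+5,dy=+3->C; (4,8):dx=-5,dy=-8->C
  (4,9):dx=+7,dy=+7->C; (4,10):dx=+6,dy=+6->C; (5,6):dx=-10,dy=-16->C; (5,7):dx=-3,dy=-6->C
  (5,8):dx=-13,dy=-17->C; (5,9):dx=-1,dy=-2->C; (5,10):dx=-2,dy=-3->C; (6,7):dx=+7,dy=+10->C
  (6,8):dx=-3,dy=-1->C; (6,9):dx=+9,dy=+14->C; (6,10):dx=+8,dy=+13->C; (7,8):dx=-10,dy=-11->C
  (7,9):dx=+2,dy=+4->C; (7,10):dx=+1,dy=+3->C; (8,9):dx=+12,dy=+15->C; (8,10):dx=+11,dy=+14->C
  (9,10):dx=-1,dy=-1->C
Step 2: C = 44, D = 1, total pairs = 45.
Step 3: tau = (C - D)/(n(n-1)/2) = (44 - 1)/45 = 0.955556.
Step 4: Exact two-sided p-value (enumerate n! = 3628800 permutations of y under H0): p = 0.000006.
Step 5: alpha = 0.05. reject H0.

tau_b = 0.9556 (C=44, D=1), p = 0.000006, reject H0.


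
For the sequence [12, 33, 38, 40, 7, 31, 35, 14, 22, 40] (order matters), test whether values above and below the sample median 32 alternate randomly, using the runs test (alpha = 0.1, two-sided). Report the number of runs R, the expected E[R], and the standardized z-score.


Step 1: Compute median = 32; label A = above, B = below.
Labels in order: BAAABBABBA  (n_A = 5, n_B = 5)
Step 2: Count runs R = 6.
Step 3: Under H0 (random ordering), E[R] = 2*n_A*n_B/(n_A+n_B) + 1 = 2*5*5/10 + 1 = 6.0000.
        Var[R] = 2*n_A*n_B*(2*n_A*n_B - n_A - n_B) / ((n_A+n_B)^2 * (n_A+n_B-1)) = 2000/900 = 2.2222.
        SD[R] = 1.4907.
Step 4: R = E[R], so z = 0 with no continuity correction.
Step 5: Two-sided p-value via normal approximation = 2*(1 - Phi(|z|)) = 1.000000.
Step 6: alpha = 0.1. fail to reject H0.

R = 6, z = 0.0000, p = 1.000000, fail to reject H0.


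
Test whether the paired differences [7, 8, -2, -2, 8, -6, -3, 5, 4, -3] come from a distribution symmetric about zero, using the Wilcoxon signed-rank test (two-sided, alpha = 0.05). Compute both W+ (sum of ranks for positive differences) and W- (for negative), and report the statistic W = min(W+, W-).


Step 1: Drop any zero differences (none here) and take |d_i|.
|d| = [7, 8, 2, 2, 8, 6, 3, 5, 4, 3]
Step 2: Midrank |d_i| (ties get averaged ranks).
ranks: |7|->8, |8|->9.5, |2|->1.5, |2|->1.5, |8|->9.5, |6|->7, |3|->3.5, |5|->6, |4|->5, |3|->3.5
Step 3: Attach original signs; sum ranks with positive sign and with negative sign.
W+ = 8 + 9.5 + 9.5 + 6 + 5 = 38
W- = 1.5 + 1.5 + 7 + 3.5 + 3.5 = 17
(Check: W+ + W- = 55 should equal n(n+1)/2 = 55.)
Step 4: Test statistic W = min(W+, W-) = 17.
Step 5: Ties in |d|, so use the tie-corrected normal approximation.
        E[W] = n(n+1)/4 = 10*11/4 = 27.5.
        Tie groups: |d|=2 (t=2), |d|=3 (t=2), |d|=8 (t=2); sum(t^3 - t) = 18.
        Var[W] = n(n+1)(2n+1)/24 - sum(t^3-t)/48 = 2310/24 - 18/48 = 95.875.
        z = (W - E[W]) / sqrt(Var[W]) = (17 - 27.5) / 9.7916 = -1.0724.
        Two-sided p = 2*Phi(z) = 0.283563.
Step 6: alpha = 0.05. fail to reject H0.

W+ = 38, W- = 17, W = min = 17, p = 0.283563, fail to reject H0.


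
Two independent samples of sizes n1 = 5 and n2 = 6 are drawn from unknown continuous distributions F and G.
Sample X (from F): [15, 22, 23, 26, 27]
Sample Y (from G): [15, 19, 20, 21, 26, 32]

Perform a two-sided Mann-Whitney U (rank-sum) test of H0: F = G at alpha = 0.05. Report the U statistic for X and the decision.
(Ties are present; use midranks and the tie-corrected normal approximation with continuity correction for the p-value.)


Step 1: Combine and sort all 11 observations; assign midranks.
sorted (value, group): (15,X), (15,Y), (19,Y), (20,Y), (21,Y), (22,X), (23,X), (26,X), (26,Y), (27,X), (32,Y)
ranks: 15->1.5, 15->1.5, 19->3, 20->4, 21->5, 22->6, 23->7, 26->8.5, 26->8.5, 27->10, 32->11
Step 2: Rank sum for X: R1 = 1.5 + 6 + 7 + 8.5 + 10 = 33.
Step 3: U_X = R1 - n1(n1+1)/2 = 33 - 5*6/2 = 33 - 15 = 18.
       U_Y = n1*n2 - U_X = 30 - 18 = 12.
Step 4: Ties are present, so use the tie-corrected normal approximation (with continuity correction) for the p-value.
Step 5: p-value = 0.646576; compare to alpha = 0.05. fail to reject H0.

U_X = 18, p = 0.646576, fail to reject H0 at alpha = 0.05.


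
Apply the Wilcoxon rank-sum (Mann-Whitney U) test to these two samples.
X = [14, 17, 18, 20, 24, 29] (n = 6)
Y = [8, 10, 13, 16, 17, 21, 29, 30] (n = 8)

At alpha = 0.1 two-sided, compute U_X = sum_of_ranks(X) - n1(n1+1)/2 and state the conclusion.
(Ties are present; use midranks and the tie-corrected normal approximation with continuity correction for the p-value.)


Step 1: Combine and sort all 14 observations; assign midranks.
sorted (value, group): (8,Y), (10,Y), (13,Y), (14,X), (16,Y), (17,X), (17,Y), (18,X), (20,X), (21,Y), (24,X), (29,X), (29,Y), (30,Y)
ranks: 8->1, 10->2, 13->3, 14->4, 16->5, 17->6.5, 17->6.5, 18->8, 20->9, 21->10, 24->11, 29->12.5, 29->12.5, 30->14
Step 2: Rank sum for X: R1 = 4 + 6.5 + 8 + 9 + 11 + 12.5 = 51.
Step 3: U_X = R1 - n1(n1+1)/2 = 51 - 6*7/2 = 51 - 21 = 30.
       U_Y = n1*n2 - U_X = 48 - 30 = 18.
Step 4: Ties are present, so use the tie-corrected normal approximation (with continuity correction) for the p-value.
Step 5: p-value = 0.476705; compare to alpha = 0.1. fail to reject H0.

U_X = 30, p = 0.476705, fail to reject H0 at alpha = 0.1.


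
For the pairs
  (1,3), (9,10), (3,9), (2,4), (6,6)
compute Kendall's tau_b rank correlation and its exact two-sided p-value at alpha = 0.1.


Step 1: Enumerate the 10 unordered pairs (i,j) with i<j and classify each by sign(x_j-x_i) * sign(y_j-y_i).
  (1,2):dx=+8,dy=+7->C; (1,3):dx=+2,dy=+6->C; (1,4):dx=+1,dy=+1->C; (1,5):dx=+5,dy=+3->C
  (2,3):dx=-6,dy=-1->C; (2,4):dx=-7,dy=-6->C; (2,5):dx=-3,dy=-4->C; (3,4):dx=-1,dy=-5->C
  (3,5):dx=+3,dy=-3->D; (4,5):dx=+4,dy=+2->C
Step 2: C = 9, D = 1, total pairs = 10.
Step 3: tau = (C - D)/(n(n-1)/2) = (9 - 1)/10 = 0.800000.
Step 4: Exact two-sided p-value (enumerate n! = 120 permutations of y under H0): p = 0.083333.
Step 5: alpha = 0.1. reject H0.

tau_b = 0.8000 (C=9, D=1), p = 0.083333, reject H0.


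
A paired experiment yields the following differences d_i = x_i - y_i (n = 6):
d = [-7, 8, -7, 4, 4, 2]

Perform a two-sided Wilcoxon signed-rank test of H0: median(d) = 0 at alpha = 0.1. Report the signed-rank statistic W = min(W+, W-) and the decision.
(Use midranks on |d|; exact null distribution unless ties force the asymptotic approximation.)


Step 1: Drop any zero differences (none here) and take |d_i|.
|d| = [7, 8, 7, 4, 4, 2]
Step 2: Midrank |d_i| (ties get averaged ranks).
ranks: |7|->4.5, |8|->6, |7|->4.5, |4|->2.5, |4|->2.5, |2|->1
Step 3: Attach original signs; sum ranks with positive sign and with negative sign.
W+ = 6 + 2.5 + 2.5 + 1 = 12
W- = 4.5 + 4.5 = 9
(Check: W+ + W- = 21 should equal n(n+1)/2 = 21.)
Step 4: Test statistic W = min(W+, W-) = 9.
Step 5: Ties in |d|, so use the tie-corrected normal approximation.
        E[W] = n(n+1)/4 = 6*7/4 = 10.5.
        Tie groups: |d|=4 (t=2), |d|=7 (t=2); sum(t^3 - t) = 12.
        Var[W] = n(n+1)(2n+1)/24 - sum(t^3-t)/48 = 546/24 - 12/48 = 22.5.
        z = (W - E[W]) / sqrt(Var[W]) = (9 - 10.5) / 4.7434 = -0.3162.
        Two-sided p = 2*Phi(z) = 0.751830.
Step 6: alpha = 0.1. fail to reject H0.

W+ = 12, W- = 9, W = min = 9, p = 0.751830, fail to reject H0.


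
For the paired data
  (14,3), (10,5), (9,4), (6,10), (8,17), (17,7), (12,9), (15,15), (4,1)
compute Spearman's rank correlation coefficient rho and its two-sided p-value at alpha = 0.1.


Step 1: Rank x and y separately (midranks; no ties here).
rank(x): 14->7, 10->5, 9->4, 6->2, 8->3, 17->9, 12->6, 15->8, 4->1
rank(y): 3->2, 5->4, 4->3, 10->7, 17->9, 7->5, 9->6, 15->8, 1->1
Step 2: d_i = R_x(i) - R_y(i); compute d_i^2.
  (7-2)^2=25, (5-4)^2=1, (4-3)^2=1, (2-7)^2=25, (3-9)^2=36, (9-5)^2=16, (6-6)^2=0, (8-8)^2=0, (1-1)^2=0
sum(d^2) = 104.
Step 3: rho = 1 - 6*104 / (9*(9^2 - 1)) = 1 - 624/720 = 0.133333.
Step 4: Under H0, t = rho * sqrt((n-2)/(1-rho^2)) = 0.3559 ~ t(7).
Step 5: Two-sided p-value from the t-distribution with 7 df = 0.732368.
Step 6: alpha = 0.1. fail to reject H0.

rho = 0.1333, p = 0.732368, fail to reject H0 at alpha = 0.1.


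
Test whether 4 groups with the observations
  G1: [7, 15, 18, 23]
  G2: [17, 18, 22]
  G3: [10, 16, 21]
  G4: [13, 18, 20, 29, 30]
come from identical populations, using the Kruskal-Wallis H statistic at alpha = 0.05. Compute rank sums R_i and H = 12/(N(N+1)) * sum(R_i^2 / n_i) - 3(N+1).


Step 1: Combine all N = 15 observations and assign midranks.
sorted (value, group, rank): (7,G1,1), (10,G3,2), (13,G4,3), (15,G1,4), (16,G3,5), (17,G2,6), (18,G1,8), (18,G2,8), (18,G4,8), (20,G4,10), (21,G3,11), (22,G2,12), (23,G1,13), (29,G4,14), (30,G4,15)
Step 2: Sum ranks within each group.
R_1 = 26 (n_1 = 4)
R_2 = 26 (n_2 = 3)
R_3 = 18 (n_3 = 3)
R_4 = 50 (n_4 = 5)
Step 3: H = 12/(N(N+1)) * sum(R_i^2/n_i) - 3(N+1)
     = 12/(15*16) * (26^2/4 + 26^2/3 + 18^2/3 + 50^2/5) - 3*16
     = 0.050000 * 1002.33 - 48
     = 2.116667.
Step 4: Ties present; correction factor C = 1 - 24/(15^3 - 15) = 0.992857. Corrected H = 2.116667 / 0.992857 = 2.131894.
Step 5: Under H0, H ~ chi^2(3); p-value = 0.545487.
Step 6: alpha = 0.05. fail to reject H0.

H = 2.1319, df = 3, p = 0.545487, fail to reject H0.


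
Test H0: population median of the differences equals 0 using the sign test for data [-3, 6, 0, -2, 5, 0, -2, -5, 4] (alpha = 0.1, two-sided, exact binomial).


Step 1: Discard zero differences. Original n = 9; n_eff = number of nonzero differences = 7.
Nonzero differences (with sign): -3, +6, -2, +5, -2, -5, +4
Step 2: Count signs: positive = 3, negative = 4.
Step 3: Under H0: P(positive) = 0.5, so the number of positives S ~ Bin(7, 0.5).
Step 4: Two-sided exact p-value = sum of Bin(7,0.5) probabilities at or below the observed probability = 1.000000.
Step 5: alpha = 0.1. fail to reject H0.

n_eff = 7, pos = 3, neg = 4, p = 1.000000, fail to reject H0.


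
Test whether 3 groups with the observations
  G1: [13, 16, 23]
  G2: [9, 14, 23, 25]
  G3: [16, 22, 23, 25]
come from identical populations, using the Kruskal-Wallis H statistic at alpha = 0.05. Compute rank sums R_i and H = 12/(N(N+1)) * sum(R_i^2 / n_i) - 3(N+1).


Step 1: Combine all N = 11 observations and assign midranks.
sorted (value, group, rank): (9,G2,1), (13,G1,2), (14,G2,3), (16,G1,4.5), (16,G3,4.5), (22,G3,6), (23,G1,8), (23,G2,8), (23,G3,8), (25,G2,10.5), (25,G3,10.5)
Step 2: Sum ranks within each group.
R_1 = 14.5 (n_1 = 3)
R_2 = 22.5 (n_2 = 4)
R_3 = 29 (n_3 = 4)
Step 3: H = 12/(N(N+1)) * sum(R_i^2/n_i) - 3(N+1)
     = 12/(11*12) * (14.5^2/3 + 22.5^2/4 + 29^2/4) - 3*12
     = 0.090909 * 406.896 - 36
     = 0.990530.
Step 4: Ties present; correction factor C = 1 - 36/(11^3 - 11) = 0.972727. Corrected H = 0.990530 / 0.972727 = 1.018302.
Step 5: Under H0, H ~ chi^2(2); p-value = 0.601006.
Step 6: alpha = 0.05. fail to reject H0.

H = 1.0183, df = 2, p = 0.601006, fail to reject H0.


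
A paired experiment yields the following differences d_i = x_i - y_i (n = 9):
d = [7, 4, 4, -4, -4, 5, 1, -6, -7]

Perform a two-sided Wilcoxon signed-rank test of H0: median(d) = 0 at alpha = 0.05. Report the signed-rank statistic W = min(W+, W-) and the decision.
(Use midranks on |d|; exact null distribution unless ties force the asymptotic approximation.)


Step 1: Drop any zero differences (none here) and take |d_i|.
|d| = [7, 4, 4, 4, 4, 5, 1, 6, 7]
Step 2: Midrank |d_i| (ties get averaged ranks).
ranks: |7|->8.5, |4|->3.5, |4|->3.5, |4|->3.5, |4|->3.5, |5|->6, |1|->1, |6|->7, |7|->8.5
Step 3: Attach original signs; sum ranks with positive sign and with negative sign.
W+ = 8.5 + 3.5 + 3.5 + 6 + 1 = 22.5
W- = 3.5 + 3.5 + 7 + 8.5 = 22.5
(Check: W+ + W- = 45 should equal n(n+1)/2 = 45.)
Step 4: Test statistic W = min(W+, W-) = 22.5.
Step 5: Ties in |d|, so use the tie-corrected normal approximation.
        E[W] = n(n+1)/4 = 9*10/4 = 22.5.
        Tie groups: |d|=4 (t=4), |d|=7 (t=2); sum(t^3 - t) = 66.
        Var[W] = n(n+1)(2n+1)/24 - sum(t^3-t)/48 = 1710/24 - 66/48 = 69.875.
        z = (W - E[W]) / sqrt(Var[W]) = (22.5 - 22.5) / 8.3591 = 0.0000.
        Two-sided p = 2*Phi(z) = 1.000000.
Step 6: alpha = 0.05. fail to reject H0.

W+ = 22.5, W- = 22.5, W = min = 22.5, p = 1.000000, fail to reject H0.


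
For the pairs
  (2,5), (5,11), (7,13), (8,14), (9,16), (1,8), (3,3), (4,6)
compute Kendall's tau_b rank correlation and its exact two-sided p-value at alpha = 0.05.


Step 1: Enumerate the 28 unordered pairs (i,j) with i<j and classify each by sign(x_j-x_i) * sign(y_j-y_i).
  (1,2):dx=+3,dy=+6->C; (1,3):dx=+5,dy=+8->C; (1,4):dx=+6,dy=+9->C; (1,5):dx=+7,dy=+11->C
  (1,6):dx=-1,dy=+3->D; (1,7):dx=+1,dy=-2->D; (1,8):dx=+2,dy=+1->C; (2,3):dx=+2,dy=+2->C
  (2,4):dx=+3,dy=+3->C; (2,5):dx=+4,dy=+5->C; (2,6):dx=-4,dy=-3->C; (2,7):dx=-2,dy=-8->C
  (2,8):dx=-1,dy=-5->C; (3,4):dx=+1,dy=+1->C; (3,5):dx=+2,dy=+3->C; (3,6):dx=-6,dy=-5->C
  (3,7):dx=-4,dy=-10->C; (3,8):dx=-3,dy=-7->C; (4,5):dx=+1,dy=+2->C; (4,6):dx=-7,dy=-6->C
  (4,7):dx=-5,dy=-11->C; (4,8):dx=-4,dy=-8->C; (5,6):dx=-8,dy=-8->C; (5,7):dx=-6,dy=-13->C
  (5,8):dx=-5,dy=-10->C; (6,7):dx=+2,dy=-5->D; (6,8):dx=+3,dy=-2->D; (7,8):dx=+1,dy=+3->C
Step 2: C = 24, D = 4, total pairs = 28.
Step 3: tau = (C - D)/(n(n-1)/2) = (24 - 4)/28 = 0.714286.
Step 4: Exact two-sided p-value (enumerate n! = 40320 permutations of y under H0): p = 0.014137.
Step 5: alpha = 0.05. reject H0.

tau_b = 0.7143 (C=24, D=4), p = 0.014137, reject H0.


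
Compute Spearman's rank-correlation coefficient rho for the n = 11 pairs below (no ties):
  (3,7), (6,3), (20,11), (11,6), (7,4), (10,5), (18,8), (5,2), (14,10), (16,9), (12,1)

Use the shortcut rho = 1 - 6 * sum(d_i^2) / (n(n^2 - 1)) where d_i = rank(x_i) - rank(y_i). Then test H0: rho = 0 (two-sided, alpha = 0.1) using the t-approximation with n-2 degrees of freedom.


Step 1: Rank x and y separately (midranks; no ties here).
rank(x): 3->1, 6->3, 20->11, 11->6, 7->4, 10->5, 18->10, 5->2, 14->8, 16->9, 12->7
rank(y): 7->7, 3->3, 11->11, 6->6, 4->4, 5->5, 8->8, 2->2, 10->10, 9->9, 1->1
Step 2: d_i = R_x(i) - R_y(i); compute d_i^2.
  (1-7)^2=36, (3-3)^2=0, (11-11)^2=0, (6-6)^2=0, (4-4)^2=0, (5-5)^2=0, (10-8)^2=4, (2-2)^2=0, (8-10)^2=4, (9-9)^2=0, (7-1)^2=36
sum(d^2) = 80.
Step 3: rho = 1 - 6*80 / (11*(11^2 - 1)) = 1 - 480/1320 = 0.636364.
Step 4: Under H0, t = rho * sqrt((n-2)/(1-rho^2)) = 2.4749 ~ t(9).
Step 5: Two-sided p-value from the t-distribution with 9 df = 0.035287.
Step 6: alpha = 0.1. reject H0.

rho = 0.6364, p = 0.035287, reject H0 at alpha = 0.1.


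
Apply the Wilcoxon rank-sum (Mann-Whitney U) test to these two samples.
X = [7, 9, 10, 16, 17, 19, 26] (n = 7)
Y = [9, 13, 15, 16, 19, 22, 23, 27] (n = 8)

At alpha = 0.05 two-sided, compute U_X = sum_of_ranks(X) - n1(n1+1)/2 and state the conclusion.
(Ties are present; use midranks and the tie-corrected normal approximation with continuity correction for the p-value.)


Step 1: Combine and sort all 15 observations; assign midranks.
sorted (value, group): (7,X), (9,X), (9,Y), (10,X), (13,Y), (15,Y), (16,X), (16,Y), (17,X), (19,X), (19,Y), (22,Y), (23,Y), (26,X), (27,Y)
ranks: 7->1, 9->2.5, 9->2.5, 10->4, 13->5, 15->6, 16->7.5, 16->7.5, 17->9, 19->10.5, 19->10.5, 22->12, 23->13, 26->14, 27->15
Step 2: Rank sum for X: R1 = 1 + 2.5 + 4 + 7.5 + 9 + 10.5 + 14 = 48.5.
Step 3: U_X = R1 - n1(n1+1)/2 = 48.5 - 7*8/2 = 48.5 - 28 = 20.5.
       U_Y = n1*n2 - U_X = 56 - 20.5 = 35.5.
Step 4: Ties are present, so use the tie-corrected normal approximation (with continuity correction) for the p-value.
Step 5: p-value = 0.416636; compare to alpha = 0.05. fail to reject H0.

U_X = 20.5, p = 0.416636, fail to reject H0 at alpha = 0.05.


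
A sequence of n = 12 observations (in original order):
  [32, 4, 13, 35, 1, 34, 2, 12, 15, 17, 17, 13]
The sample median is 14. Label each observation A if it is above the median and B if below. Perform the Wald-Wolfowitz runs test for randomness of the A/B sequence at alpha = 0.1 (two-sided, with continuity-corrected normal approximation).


Step 1: Compute median = 14; label A = above, B = below.
Labels in order: ABBABABBAAAB  (n_A = 6, n_B = 6)
Step 2: Count runs R = 8.
Step 3: Under H0 (random ordering), E[R] = 2*n_A*n_B/(n_A+n_B) + 1 = 2*6*6/12 + 1 = 7.0000.
        Var[R] = 2*n_A*n_B*(2*n_A*n_B - n_A - n_B) / ((n_A+n_B)^2 * (n_A+n_B-1)) = 4320/1584 = 2.7273.
        SD[R] = 1.6514.
Step 4: Continuity-corrected z = (R - 0.5 - E[R]) / SD[R] = (8 - 0.5 - 7.0000) / 1.6514 = 0.3028.
Step 5: Two-sided p-value via normal approximation = 2*(1 - Phi(|z|)) = 0.762069.
Step 6: alpha = 0.1. fail to reject H0.

R = 8, z = 0.3028, p = 0.762069, fail to reject H0.


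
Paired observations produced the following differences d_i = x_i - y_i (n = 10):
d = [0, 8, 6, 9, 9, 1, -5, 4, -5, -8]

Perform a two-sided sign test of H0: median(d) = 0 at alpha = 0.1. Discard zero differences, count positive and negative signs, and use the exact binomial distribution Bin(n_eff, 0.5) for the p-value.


Step 1: Discard zero differences. Original n = 10; n_eff = number of nonzero differences = 9.
Nonzero differences (with sign): +8, +6, +9, +9, +1, -5, +4, -5, -8
Step 2: Count signs: positive = 6, negative = 3.
Step 3: Under H0: P(positive) = 0.5, so the number of positives S ~ Bin(9, 0.5).
Step 4: Two-sided exact p-value = sum of Bin(9,0.5) probabilities at or below the observed probability = 0.507812.
Step 5: alpha = 0.1. fail to reject H0.

n_eff = 9, pos = 6, neg = 3, p = 0.507812, fail to reject H0.


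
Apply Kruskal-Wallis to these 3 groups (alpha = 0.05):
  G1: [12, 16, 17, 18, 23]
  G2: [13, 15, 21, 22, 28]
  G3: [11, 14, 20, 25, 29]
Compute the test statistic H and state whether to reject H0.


Step 1: Combine all N = 15 observations and assign midranks.
sorted (value, group, rank): (11,G3,1), (12,G1,2), (13,G2,3), (14,G3,4), (15,G2,5), (16,G1,6), (17,G1,7), (18,G1,8), (20,G3,9), (21,G2,10), (22,G2,11), (23,G1,12), (25,G3,13), (28,G2,14), (29,G3,15)
Step 2: Sum ranks within each group.
R_1 = 35 (n_1 = 5)
R_2 = 43 (n_2 = 5)
R_3 = 42 (n_3 = 5)
Step 3: H = 12/(N(N+1)) * sum(R_i^2/n_i) - 3(N+1)
     = 12/(15*16) * (35^2/5 + 43^2/5 + 42^2/5) - 3*16
     = 0.050000 * 967.6 - 48
     = 0.380000.
Step 4: No ties, so H is used without correction.
Step 5: Under H0, H ~ chi^2(2); p-value = 0.826959.
Step 6: alpha = 0.05. fail to reject H0.

H = 0.3800, df = 2, p = 0.826959, fail to reject H0.


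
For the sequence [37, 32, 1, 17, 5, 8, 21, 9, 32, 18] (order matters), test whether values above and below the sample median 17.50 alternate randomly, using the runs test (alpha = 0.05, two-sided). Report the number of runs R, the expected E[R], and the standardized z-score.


Step 1: Compute median = 17.50; label A = above, B = below.
Labels in order: AABBBBABAA  (n_A = 5, n_B = 5)
Step 2: Count runs R = 5.
Step 3: Under H0 (random ordering), E[R] = 2*n_A*n_B/(n_A+n_B) + 1 = 2*5*5/10 + 1 = 6.0000.
        Var[R] = 2*n_A*n_B*(2*n_A*n_B - n_A - n_B) / ((n_A+n_B)^2 * (n_A+n_B-1)) = 2000/900 = 2.2222.
        SD[R] = 1.4907.
Step 4: Continuity-corrected z = (R + 0.5 - E[R]) / SD[R] = (5 + 0.5 - 6.0000) / 1.4907 = -0.3354.
Step 5: Two-sided p-value via normal approximation = 2*(1 - Phi(|z|)) = 0.737316.
Step 6: alpha = 0.05. fail to reject H0.

R = 5, z = -0.3354, p = 0.737316, fail to reject H0.


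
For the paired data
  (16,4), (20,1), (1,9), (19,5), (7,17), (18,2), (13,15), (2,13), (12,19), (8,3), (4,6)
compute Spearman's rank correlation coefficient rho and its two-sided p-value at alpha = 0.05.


Step 1: Rank x and y separately (midranks; no ties here).
rank(x): 16->8, 20->11, 1->1, 19->10, 7->4, 18->9, 13->7, 2->2, 12->6, 8->5, 4->3
rank(y): 4->4, 1->1, 9->7, 5->5, 17->10, 2->2, 15->9, 13->8, 19->11, 3->3, 6->6
Step 2: d_i = R_x(i) - R_y(i); compute d_i^2.
  (8-4)^2=16, (11-1)^2=100, (1-7)^2=36, (10-5)^2=25, (4-10)^2=36, (9-2)^2=49, (7-9)^2=4, (2-8)^2=36, (6-11)^2=25, (5-3)^2=4, (3-6)^2=9
sum(d^2) = 340.
Step 3: rho = 1 - 6*340 / (11*(11^2 - 1)) = 1 - 2040/1320 = -0.545455.
Step 4: Under H0, t = rho * sqrt((n-2)/(1-rho^2)) = -1.9524 ~ t(9).
Step 5: Two-sided p-value from the t-distribution with 9 df = 0.082651.
Step 6: alpha = 0.05. fail to reject H0.

rho = -0.5455, p = 0.082651, fail to reject H0 at alpha = 0.05.


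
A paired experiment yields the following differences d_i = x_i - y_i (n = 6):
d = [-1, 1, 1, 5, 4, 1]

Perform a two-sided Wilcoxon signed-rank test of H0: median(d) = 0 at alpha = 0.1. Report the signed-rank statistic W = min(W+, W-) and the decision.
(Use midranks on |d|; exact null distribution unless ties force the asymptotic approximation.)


Step 1: Drop any zero differences (none here) and take |d_i|.
|d| = [1, 1, 1, 5, 4, 1]
Step 2: Midrank |d_i| (ties get averaged ranks).
ranks: |1|->2.5, |1|->2.5, |1|->2.5, |5|->6, |4|->5, |1|->2.5
Step 3: Attach original signs; sum ranks with positive sign and with negative sign.
W+ = 2.5 + 2.5 + 6 + 5 + 2.5 = 18.5
W- = 2.5 = 2.5
(Check: W+ + W- = 21 should equal n(n+1)/2 = 21.)
Step 4: Test statistic W = min(W+, W-) = 2.5.
Step 5: Ties in |d|, so use the tie-corrected normal approximation.
        E[W] = n(n+1)/4 = 6*7/4 = 10.5.
        Tie groups: |d|=1 (t=4); sum(t^3 - t) = 60.
        Var[W] = n(n+1)(2n+1)/24 - sum(t^3-t)/48 = 546/24 - 60/48 = 21.5.
        z = (W - E[W]) / sqrt(Var[W]) = (2.5 - 10.5) / 4.6368 = -1.7253.
        Two-sided p = 2*Phi(z) = 0.084469.
Step 6: alpha = 0.1. reject H0.

W+ = 18.5, W- = 2.5, W = min = 2.5, p = 0.084469, reject H0.


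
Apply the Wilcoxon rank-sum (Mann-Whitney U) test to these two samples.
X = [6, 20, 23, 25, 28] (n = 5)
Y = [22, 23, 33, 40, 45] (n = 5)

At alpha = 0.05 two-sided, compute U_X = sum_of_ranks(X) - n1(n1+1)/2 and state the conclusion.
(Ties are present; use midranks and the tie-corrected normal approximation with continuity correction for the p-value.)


Step 1: Combine and sort all 10 observations; assign midranks.
sorted (value, group): (6,X), (20,X), (22,Y), (23,X), (23,Y), (25,X), (28,X), (33,Y), (40,Y), (45,Y)
ranks: 6->1, 20->2, 22->3, 23->4.5, 23->4.5, 25->6, 28->7, 33->8, 40->9, 45->10
Step 2: Rank sum for X: R1 = 1 + 2 + 4.5 + 6 + 7 = 20.5.
Step 3: U_X = R1 - n1(n1+1)/2 = 20.5 - 5*6/2 = 20.5 - 15 = 5.5.
       U_Y = n1*n2 - U_X = 25 - 5.5 = 19.5.
Step 4: Ties are present, so use the tie-corrected normal approximation (with continuity correction) for the p-value.
Step 5: p-value = 0.173217; compare to alpha = 0.05. fail to reject H0.

U_X = 5.5, p = 0.173217, fail to reject H0 at alpha = 0.05.


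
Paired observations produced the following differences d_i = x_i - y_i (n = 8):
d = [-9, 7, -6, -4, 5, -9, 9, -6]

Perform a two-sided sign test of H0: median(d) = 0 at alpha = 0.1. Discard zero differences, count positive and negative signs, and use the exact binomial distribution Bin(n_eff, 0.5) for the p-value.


Step 1: Discard zero differences. Original n = 8; n_eff = number of nonzero differences = 8.
Nonzero differences (with sign): -9, +7, -6, -4, +5, -9, +9, -6
Step 2: Count signs: positive = 3, negative = 5.
Step 3: Under H0: P(positive) = 0.5, so the number of positives S ~ Bin(8, 0.5).
Step 4: Two-sided exact p-value = sum of Bin(8,0.5) probabilities at or below the observed probability = 0.726562.
Step 5: alpha = 0.1. fail to reject H0.

n_eff = 8, pos = 3, neg = 5, p = 0.726562, fail to reject H0.


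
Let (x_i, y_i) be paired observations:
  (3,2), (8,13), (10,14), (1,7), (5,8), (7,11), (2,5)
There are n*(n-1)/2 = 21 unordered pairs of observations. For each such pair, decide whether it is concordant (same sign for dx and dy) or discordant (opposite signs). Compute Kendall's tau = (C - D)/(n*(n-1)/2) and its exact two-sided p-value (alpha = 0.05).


Step 1: Enumerate the 21 unordered pairs (i,j) with i<j and classify each by sign(x_j-x_i) * sign(y_j-y_i).
  (1,2):dx=+5,dy=+11->C; (1,3):dx=+7,dy=+12->C; (1,4):dx=-2,dy=+5->D; (1,5):dx=+2,dy=+6->C
  (1,6):dx=+4,dy=+9->C; (1,7):dx=-1,dy=+3->D; (2,3):dx=+2,dy=+1->C; (2,4):dx=-7,dy=-6->C
  (2,5):dx=-3,dy=-5->C; (2,6):dx=-1,dy=-2->C; (2,7):dx=-6,dy=-8->C; (3,4):dx=-9,dy=-7->C
  (3,5):dx=-5,dy=-6->C; (3,6):dx=-3,dy=-3->C; (3,7):dx=-8,dy=-9->C; (4,5):dx=+4,dy=+1->C
  (4,6):dx=+6,dy=+4->C; (4,7):dx=+1,dy=-2->D; (5,6):dx=+2,dy=+3->C; (5,7):dx=-3,dy=-3->C
  (6,7):dx=-5,dy=-6->C
Step 2: C = 18, D = 3, total pairs = 21.
Step 3: tau = (C - D)/(n(n-1)/2) = (18 - 3)/21 = 0.714286.
Step 4: Exact two-sided p-value (enumerate n! = 5040 permutations of y under H0): p = 0.030159.
Step 5: alpha = 0.05. reject H0.

tau_b = 0.7143 (C=18, D=3), p = 0.030159, reject H0.


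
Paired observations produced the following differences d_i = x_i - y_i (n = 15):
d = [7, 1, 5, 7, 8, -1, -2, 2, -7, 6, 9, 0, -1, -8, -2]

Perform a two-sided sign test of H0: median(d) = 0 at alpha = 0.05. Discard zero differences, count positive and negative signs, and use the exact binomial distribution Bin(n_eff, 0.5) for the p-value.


Step 1: Discard zero differences. Original n = 15; n_eff = number of nonzero differences = 14.
Nonzero differences (with sign): +7, +1, +5, +7, +8, -1, -2, +2, -7, +6, +9, -1, -8, -2
Step 2: Count signs: positive = 8, negative = 6.
Step 3: Under H0: P(positive) = 0.5, so the number of positives S ~ Bin(14, 0.5).
Step 4: Two-sided exact p-value = sum of Bin(14,0.5) probabilities at or below the observed probability = 0.790527.
Step 5: alpha = 0.05. fail to reject H0.

n_eff = 14, pos = 8, neg = 6, p = 0.790527, fail to reject H0.


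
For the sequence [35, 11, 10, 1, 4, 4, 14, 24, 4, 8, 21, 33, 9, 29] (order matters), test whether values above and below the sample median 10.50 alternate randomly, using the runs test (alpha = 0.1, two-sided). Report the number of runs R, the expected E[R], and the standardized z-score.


Step 1: Compute median = 10.50; label A = above, B = below.
Labels in order: AABBBBAABBAABA  (n_A = 7, n_B = 7)
Step 2: Count runs R = 7.
Step 3: Under H0 (random ordering), E[R] = 2*n_A*n_B/(n_A+n_B) + 1 = 2*7*7/14 + 1 = 8.0000.
        Var[R] = 2*n_A*n_B*(2*n_A*n_B - n_A - n_B) / ((n_A+n_B)^2 * (n_A+n_B-1)) = 8232/2548 = 3.2308.
        SD[R] = 1.7974.
Step 4: Continuity-corrected z = (R + 0.5 - E[R]) / SD[R] = (7 + 0.5 - 8.0000) / 1.7974 = -0.2782.
Step 5: Two-sided p-value via normal approximation = 2*(1 - Phi(|z|)) = 0.780879.
Step 6: alpha = 0.1. fail to reject H0.

R = 7, z = -0.2782, p = 0.780879, fail to reject H0.


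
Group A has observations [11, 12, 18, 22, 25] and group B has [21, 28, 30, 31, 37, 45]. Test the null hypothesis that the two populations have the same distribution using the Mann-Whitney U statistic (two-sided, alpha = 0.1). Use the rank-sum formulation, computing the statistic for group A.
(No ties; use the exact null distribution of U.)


Step 1: Combine and sort all 11 observations; assign midranks.
sorted (value, group): (11,X), (12,X), (18,X), (21,Y), (22,X), (25,X), (28,Y), (30,Y), (31,Y), (37,Y), (45,Y)
ranks: 11->1, 12->2, 18->3, 21->4, 22->5, 25->6, 28->7, 30->8, 31->9, 37->10, 45->11
Step 2: Rank sum for X: R1 = 1 + 2 + 3 + 5 + 6 = 17.
Step 3: U_X = R1 - n1(n1+1)/2 = 17 - 5*6/2 = 17 - 15 = 2.
       U_Y = n1*n2 - U_X = 30 - 2 = 28.
Step 4: No ties, so the exact null distribution of U (based on enumerating the C(11,5) = 462 equally likely rank assignments) gives the two-sided p-value.
Step 5: p-value = 0.017316; compare to alpha = 0.1. reject H0.

U_X = 2, p = 0.017316, reject H0 at alpha = 0.1.
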